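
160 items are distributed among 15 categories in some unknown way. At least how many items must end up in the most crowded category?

11

By the pigeonhole principle, the 15 categories are the holes and the 160 items are the pigeons.
If every category held at most 10 items, the total would be at most 15 × 10 = 150, which is less than 160.
So some category holds at least ⌈160/15⌉ = 11 items.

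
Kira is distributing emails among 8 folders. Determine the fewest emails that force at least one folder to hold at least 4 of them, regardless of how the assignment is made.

25

With 24 emails one could put exactly 3 in each of the 8 folders, and no folder would reach 4.
One more email must land in a folder that already has 3, giving it 4.
So 8 × 3 + 1 = 25 emails are required.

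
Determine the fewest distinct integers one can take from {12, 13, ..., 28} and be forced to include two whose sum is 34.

Group the elements by complementary pair {x, 34−x}: {12,22}, {13,21}, {14,20}, …, giving 5 two-element pairs, the single value 17 (it cannot pair with itself since the integers are distinct), and 6 integers whose partner 34−x falls outside [12,28].
Pigeonhole: treating each of those 12 groups as a pigeonhole, one can pick one integer per group — 12 integers — with no two summing to 34.
The 13th integer lands in an occupied pair, forcing a sum of 34.

13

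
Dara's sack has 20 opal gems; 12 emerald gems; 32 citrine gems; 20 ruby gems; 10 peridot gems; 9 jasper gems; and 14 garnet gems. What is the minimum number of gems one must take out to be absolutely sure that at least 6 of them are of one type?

36

An adversary could hand out at most 5 gems per type: 5 + 5 + 5 + 5 + 5 + 5 + 5 = 35 gems and still no type has 6.
Pigeonhole: one more gem lands in a type already at 5, so 36 draws are enough and 35 are not.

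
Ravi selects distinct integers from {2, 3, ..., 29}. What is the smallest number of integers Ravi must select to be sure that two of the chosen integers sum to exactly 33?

16

Group the elements by complementary pair {x, 33−x}: {4,29}, {5,28}, {6,27}, …, giving 13 two-element pairs and 2 integers whose partner 33−x falls outside [2,29].
By pigeonhole, treating each of those 15 groups as a pigeonhole, one can pick one integer per group — 15 integers — with no two summing to 33.
The 16th integer lands in an occupied pair, forcing a sum of 33.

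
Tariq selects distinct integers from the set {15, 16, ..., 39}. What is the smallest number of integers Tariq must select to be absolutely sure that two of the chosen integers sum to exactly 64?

Two chosen integers sum to 64 exactly when both halves of some pair {x, 64−x} with 25 ≤ x ≤ 64−x ≤ 39 are chosen — 7 such pairs.
The remaining 11 elements (those with no distinct partner in range) can never complete a 64-sum, so the worst case takes all of them and one from each pair: 11 + 7 = 18.
The 19th integer has to be the second member of some pair, so 18 + 1 = 19.

19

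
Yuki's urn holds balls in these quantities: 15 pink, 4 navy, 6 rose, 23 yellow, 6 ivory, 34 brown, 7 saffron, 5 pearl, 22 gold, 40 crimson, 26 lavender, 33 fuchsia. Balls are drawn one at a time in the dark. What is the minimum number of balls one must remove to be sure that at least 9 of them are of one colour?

The 12 colours are the holes; the balls drawn are the pigeons.
To avoid 9 of any one colour, the worst case takes at most 8 of each colour, or every ball of a colour that has fewer than 8.
That gives 8 + 4 + 6 + 8 + 6 + 8 + 7 + 5 + 8 + 8 + 8 + 8 = 84 balls with no colour reaching 9.
The next ball forces some colour to 9, so 84 + 1 = 85.

85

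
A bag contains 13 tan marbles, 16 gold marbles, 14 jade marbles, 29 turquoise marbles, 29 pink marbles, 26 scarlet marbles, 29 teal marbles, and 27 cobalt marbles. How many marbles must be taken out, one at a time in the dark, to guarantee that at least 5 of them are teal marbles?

In the worst case for collecting teal marbles, every non-teal marble comes out first.
There are 13 + 16 + 14 + 29 + 29 + 26 + 27 = 154 non-teal marbles altogether.
After those, each further marble must be teal, so 154 + 5 = 159 draws guarantee 5 teal marbles.

159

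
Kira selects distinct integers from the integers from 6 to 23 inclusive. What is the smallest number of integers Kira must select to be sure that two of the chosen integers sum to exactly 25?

12

Group the elements by complementary pair {x, 25−x}: {6,19}, {7,18}, {8,17}, …, giving 7 two-element pairs and 4 integers whose partner 25−x falls outside [6,23].
Treating each of those 11 groups as a pigeonhole, one can pick one integer per group — 11 integers — with no two summing to 25.
The 12th integer lands in an occupied pair, forcing a sum of 25.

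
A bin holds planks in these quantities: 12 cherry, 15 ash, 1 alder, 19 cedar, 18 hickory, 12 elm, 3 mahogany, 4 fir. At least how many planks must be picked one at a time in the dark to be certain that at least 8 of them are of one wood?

An adversary could hand out at most 7 planks per wood (alder, mahogany, fir run out sooner): 7 + 7 + 1 + 7 + 7 + 7 + 3 + 4 = 43 planks and still no wood has 8.
Pigeonhole: one more plank lands in a wood already at 7, so 44 draws are enough and 43 are not.

44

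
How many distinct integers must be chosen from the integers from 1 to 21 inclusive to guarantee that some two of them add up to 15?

15

A set avoiding the sum 15 can contain at most one of each pair {x, 15−x}, plus the 7 elements whose complement lies outside the range.
The integers 8, …, 21 (14 of them) are such a set: any two sum to at least 8+9 = 17 > 15.
By pigeonhole, any 15th integer completes one of the 7 pairs, so 15 choices force a sum of 15.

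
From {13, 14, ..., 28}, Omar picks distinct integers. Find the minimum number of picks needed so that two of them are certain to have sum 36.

Group the elements by complementary pair {x, 36−x}: {13,23}, {14,22}, {15,21}, …, giving 5 two-element pairs, the single value 18 (it cannot pair with itself since the integers are distinct), and 5 integers whose partner 36−x falls outside [13,28].
By pigeonhole, treating each of those 11 groups as a pigeonhole, one can pick one integer per group — 11 integers — with no two summing to 36.
The 12th integer lands in an occupied pair, forcing a sum of 36.

12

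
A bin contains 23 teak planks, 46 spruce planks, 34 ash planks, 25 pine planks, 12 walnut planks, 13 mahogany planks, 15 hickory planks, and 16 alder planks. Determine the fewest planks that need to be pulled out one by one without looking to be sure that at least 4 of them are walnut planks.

In the worst case for collecting walnut planks, every non-walnut plank comes out first.
There are 23 + 46 + 34 + 25 + 13 + 15 + 16 = 172 non-walnut planks altogether.
After those, each further plank must be walnut, so 172 + 4 = 176 draws guarantee 4 walnut planks.

176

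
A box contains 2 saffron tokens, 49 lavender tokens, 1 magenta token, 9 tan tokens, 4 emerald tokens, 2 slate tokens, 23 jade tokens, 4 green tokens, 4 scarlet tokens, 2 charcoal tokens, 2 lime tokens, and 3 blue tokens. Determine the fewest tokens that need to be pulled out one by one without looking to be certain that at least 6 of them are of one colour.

40

By the pigeonhole principle, the 12 colours are the holes; the tokens drawn are the pigeons.
To avoid 6 of any one colour, the worst case takes at most 5 of each colour, or every token of a colour that has fewer than 5.
That gives 2 + 5 + 1 + 5 + 4 + 2 + 5 + 4 + 4 + 2 + 2 + 3 = 39 tokens with no colour reaching 6.
The next token forces some colour to 6, so 39 + 1 = 40.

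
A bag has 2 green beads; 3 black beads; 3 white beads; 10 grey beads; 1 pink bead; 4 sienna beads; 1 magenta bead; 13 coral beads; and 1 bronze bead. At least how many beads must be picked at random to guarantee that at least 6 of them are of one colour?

By pigeonhole, the 9 colours are the holes; the beads drawn are the pigeons.
To avoid 6 of any one colour, the worst case takes at most 5 of each colour, or every bead of a colour that has fewer than 5.
That gives 2 + 3 + 3 + 5 + 1 + 4 + 1 + 5 + 1 = 25 beads with no colour reaching 6.
The next bead forces some colour to 6, so 25 + 1 = 26.

26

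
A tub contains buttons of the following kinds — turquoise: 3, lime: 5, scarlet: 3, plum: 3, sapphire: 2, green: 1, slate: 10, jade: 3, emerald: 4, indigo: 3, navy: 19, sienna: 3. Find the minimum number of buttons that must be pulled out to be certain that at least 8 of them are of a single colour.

45

Put each drawn button into a box by colour. The largest draw with every box below 8 takes min(count, 7) from each colour; colours with fewer than 7 contribute all they have.
Σ min(cᵢ, 7) = 3 + 5 + 3 + 3 + 2 + 1 + 7 + 3 + 4 + 3 + 7 + 3 = 44.
Draw number 44 + 1 = 45 must push one box to 8.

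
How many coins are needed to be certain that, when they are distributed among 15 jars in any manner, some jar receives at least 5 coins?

61

With 60 coins one could put exactly 4 in each of the 15 jars, and no jar would reach 5.
One more coin must land in a jar that already has 4, giving it 5.
So 15 × 4 + 1 = 61 coins are required.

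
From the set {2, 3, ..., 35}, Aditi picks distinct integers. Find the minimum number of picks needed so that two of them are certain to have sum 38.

19

Group the elements by complementary pair {x, 38−x}: {3,35}, {4,34}, {5,33}, …, giving 16 two-element pairs, the single value 19 (it cannot pair with itself since the integers are distinct), and 1 integer whose partner 38−x falls outside [2,35].
By pigeonhole, treating each of those 18 groups as a pigeonhole, one can pick one integer per group — 18 integers — with no two summing to 38.
The 19th integer lands in an occupied pair, forcing a sum of 38.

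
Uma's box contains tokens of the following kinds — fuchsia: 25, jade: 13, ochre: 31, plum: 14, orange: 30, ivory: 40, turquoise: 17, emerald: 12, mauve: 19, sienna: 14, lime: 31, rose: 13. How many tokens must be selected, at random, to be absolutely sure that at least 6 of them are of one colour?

61

Put each drawn token into a box by colour. The largest draw with every box below 6 takes min(count, 5) from each colour.
Σ min(cᵢ, 5) = 5 + 5 + 5 + 5 + 5 + 5 + 5 + 5 + 5 + 5 + 5 + 5 = 60.
Draw number 60 + 1 = 61 must push one box to 6.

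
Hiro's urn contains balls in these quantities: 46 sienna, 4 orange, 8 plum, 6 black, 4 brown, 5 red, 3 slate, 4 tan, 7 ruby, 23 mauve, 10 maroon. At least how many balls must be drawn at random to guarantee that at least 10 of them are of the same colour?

69

The 11 colours are the holes; the balls drawn are the pigeons.
To avoid 10 of any one colour, the worst case takes at most 9 of each colour, or every ball of a colour that has fewer than 9.
That gives 9 + 4 + 8 + 6 + 4 + 5 + 3 + 4 + 7 + 9 + 9 = 68 balls with no colour reaching 10.
The next ball forces some colour to 10, so 68 + 1 = 69.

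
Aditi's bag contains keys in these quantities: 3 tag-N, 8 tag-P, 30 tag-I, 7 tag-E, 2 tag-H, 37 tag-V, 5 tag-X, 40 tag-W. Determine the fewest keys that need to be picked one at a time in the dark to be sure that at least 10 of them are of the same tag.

By pigeonhole, put each drawn key into a box by tag. The largest draw with every box below 10 takes min(count, 9) from each tag; tags with fewer than 9 contribute all they have.
Σ min(cᵢ, 9) = 3 + 8 + 9 + 7 + 2 + 9 + 5 + 9 = 52.
Draw number 52 + 1 = 53 must push one box to 10.

53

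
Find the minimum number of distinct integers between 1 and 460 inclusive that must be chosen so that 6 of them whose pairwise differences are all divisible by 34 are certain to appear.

171

Integers whose pairwise differences are multiples of 34 are exactly those sharing a remainder mod 34. The 34 residue classes mod 34 are the pigeonholes.
With 170 integers one could put 5 in each residue class and have no class reach 6.
The 171st integer pushes some class to 6, so 34·5 + 1 = 171.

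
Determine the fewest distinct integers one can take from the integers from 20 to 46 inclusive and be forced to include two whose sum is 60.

18

A set avoiding the sum 60 can contain at most one of each pair {x, 60−x}, plus the 7 elements whose complement lies outside the range or equal to its own complement.
The integers 30, …, 46 (17 of them) are such a set: any two sum to at least 30+31 = 61 > 60.
Any 18th integer completes one of the 10 pairs, so 18 choices force a sum of 60.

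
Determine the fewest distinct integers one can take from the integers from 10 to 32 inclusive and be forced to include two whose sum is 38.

15

Two chosen integers sum to 38 exactly when both halves of some pair {x, 38−x} with 10 ≤ x ≤ 38−x ≤ 28 are chosen — 9 such pairs.
The remaining 5 elements (those with no distinct partner in range) can never complete a 38-sum, so the worst case takes all of them and one from each pair: 5 + 9 = 14.
By the pigeonhole principle, the 15th integer has to be the second member of some pair, so 14 + 1 = 15.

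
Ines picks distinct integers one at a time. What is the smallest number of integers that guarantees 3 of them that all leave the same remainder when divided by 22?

45

The 22 residue classes mod 22 are the pigeonholes.
With 44 integers one could put 2 in each residue class and have no class reach 3.
The 45th integer pushes some class to 3, so 22·2 + 1 = 45.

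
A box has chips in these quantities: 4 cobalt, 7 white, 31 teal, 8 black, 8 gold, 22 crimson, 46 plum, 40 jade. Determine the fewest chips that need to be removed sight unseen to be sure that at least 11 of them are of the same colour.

By pigeonhole, put each drawn chip into a box by colour. The largest draw with every box below 11 takes min(count, 10) from each colour; colours with fewer than 10 contribute all they have.
Σ min(cᵢ, 10) = 4 + 7 + 10 + 8 + 8 + 10 + 10 + 10 = 67.
Draw number 67 + 1 = 68 must push one box to 11.

68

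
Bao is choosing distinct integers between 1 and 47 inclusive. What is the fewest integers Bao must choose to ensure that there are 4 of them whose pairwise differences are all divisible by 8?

25

Integers whose pairwise differences are multiples of 8 are exactly those sharing a remainder mod 8. By the pigeonhole principle, the 8 residue classes mod 8 are the pigeonholes.
With 24 integers one could put 3 in each residue class and have no class reach 4.
The 25th integer pushes some class to 4, so 8·3 + 1 = 25.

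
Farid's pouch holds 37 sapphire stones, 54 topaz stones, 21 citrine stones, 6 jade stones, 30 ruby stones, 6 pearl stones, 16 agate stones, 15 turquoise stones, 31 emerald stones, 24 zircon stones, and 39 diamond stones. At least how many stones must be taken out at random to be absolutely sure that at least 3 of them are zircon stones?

258

In the worst case for collecting zircon stones, every non-zircon stone comes out first.
There are 37 + 54 + 21 + 6 + 30 + 6 + 16 + 15 + 31 + 39 = 255 non-zircon stones altogether.
After those, each further stone must be zircon, so 255 + 3 = 258 draws guarantee 3 zircon stones.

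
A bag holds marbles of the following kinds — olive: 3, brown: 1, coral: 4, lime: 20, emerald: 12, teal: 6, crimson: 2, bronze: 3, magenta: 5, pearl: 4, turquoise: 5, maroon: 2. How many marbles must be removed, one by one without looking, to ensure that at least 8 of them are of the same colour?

50

An adversary could hand out at most 7 marbles per colour (10 colours run out sooner): 3 + 1 + 4 + 7 + 7 + 6 + 2 + 3 + 5 + 4 + 5 + 2 = 49 marbles and still no colour has 8.
By pigeonhole, one more marble lands in a colour already at 7, so 50 draws are enough and 49 are not.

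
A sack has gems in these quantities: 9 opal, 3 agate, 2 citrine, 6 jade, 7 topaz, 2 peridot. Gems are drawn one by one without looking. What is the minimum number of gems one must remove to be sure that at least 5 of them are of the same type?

20

Put each drawn gem into a box by type. The largest draw with every box below 5 takes min(count, 4) from each type; types with fewer than 4 contribute all they have.
Σ min(cᵢ, 4) = 4 + 3 + 2 + 4 + 4 + 2 = 19.
Draw number 19 + 1 = 20 must push one box to 5.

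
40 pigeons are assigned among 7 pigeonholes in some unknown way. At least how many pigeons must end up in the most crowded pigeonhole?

6

The 7 pigeonholes are the holes and the 40 pigeons are the pigeons.
If every pigeonhole held at most 5 pigeons, the total would be at most 7 × 5 = 35, which is less than 40.
So some pigeonhole holds at least ⌈40/7⌉ = 6 pigeons.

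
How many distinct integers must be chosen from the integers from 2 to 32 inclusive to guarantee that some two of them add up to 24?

Group the elements by complementary pair {x, 24−x}: {2,22}, {3,21}, {4,20}, …, giving 10 two-element pairs; the single value 12 (it cannot pair with itself since the integers are distinct); and 10 integers whose partner 24−x falls outside [2,32].
By the pigeonhole principle, treating each of those 21 groups as a pigeonhole, one can pick one integer per group — 21 integers — with no two summing to 24.
The 22nd integer lands in an occupied pair, forcing a sum of 24.

22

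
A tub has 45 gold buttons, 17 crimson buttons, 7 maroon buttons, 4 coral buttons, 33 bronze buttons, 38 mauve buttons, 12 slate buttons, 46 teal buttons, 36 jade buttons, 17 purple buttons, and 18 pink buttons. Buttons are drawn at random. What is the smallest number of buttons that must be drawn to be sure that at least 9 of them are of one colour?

84

Pigeonhole: the 11 colours are the holes; the buttons drawn are the pigeons.
To avoid 9 of any one colour, the worst case takes at most 8 of each colour, or every button of a colour that has fewer than 8.
That gives 8 + 8 + 7 + 4 + 8 + 8 + 8 + 8 + 8 + 8 + 8 = 83 buttons with no colour reaching 9.
The next button forces some colour to 9, so 83 + 1 = 84.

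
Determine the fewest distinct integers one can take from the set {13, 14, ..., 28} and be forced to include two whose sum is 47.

Two chosen integers sum to 47 exactly when both halves of some pair {x, 47−x} with 19 ≤ x ≤ 47−x ≤ 28 are chosen — 5 such pairs.
The remaining 6 elements (those with no distinct partner in range) can never complete a 47-sum, so the worst case takes all of them and one from each pair: 6 + 5 = 11.
By the pigeonhole principle, the 12th integer has to be the second member of some pair, so 11 + 1 = 12.

12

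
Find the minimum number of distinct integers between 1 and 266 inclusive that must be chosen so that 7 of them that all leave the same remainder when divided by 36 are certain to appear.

217

Pigeonhole: the 36 residue classes mod 36 are the pigeonholes.
With 216 integers one could put 6 in each residue class and have no class reach 7.
The 217th integer pushes some class to 7, so 36·6 + 1 = 217.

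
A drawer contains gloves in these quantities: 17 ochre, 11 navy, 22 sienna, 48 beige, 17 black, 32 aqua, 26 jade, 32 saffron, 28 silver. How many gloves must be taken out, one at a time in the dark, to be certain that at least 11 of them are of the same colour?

An adversary could hand out at most 10 gloves per colour: 10 + 10 + 10 + 10 + 10 + 10 + 10 + 10 + 10 = 90 gloves and still no colour has 11.
By pigeonhole, one more glove lands in a colour already at 10, so 91 draws are enough and 90 are not.

91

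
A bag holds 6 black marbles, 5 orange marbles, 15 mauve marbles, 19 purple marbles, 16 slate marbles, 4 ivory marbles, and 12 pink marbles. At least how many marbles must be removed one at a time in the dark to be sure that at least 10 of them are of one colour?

Put each drawn marble into a box by colour. The largest draw with every box below 10 takes min(count, 9) from each colour; colours with fewer than 9 contribute all they have.
Σ min(cᵢ, 9) = 6 + 5 + 9 + 9 + 9 + 4 + 9 = 51.
Draw number 51 + 1 = 52 must push one box to 10.

52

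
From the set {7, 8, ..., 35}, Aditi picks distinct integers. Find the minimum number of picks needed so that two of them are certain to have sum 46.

18

A set avoiding the sum 46 can contain at most one of each pair {x, 46−x}, plus the 5 elements whose complement lies outside the range or equal to its own complement.
The integers 7, …, 23 (17 of them) are such a set: any two sum to at least 7+8 = 15 and at most 22+23 = 45 < 46.
Any 18th integer completes one of the 12 pairs, so 18 choices force a sum of 46.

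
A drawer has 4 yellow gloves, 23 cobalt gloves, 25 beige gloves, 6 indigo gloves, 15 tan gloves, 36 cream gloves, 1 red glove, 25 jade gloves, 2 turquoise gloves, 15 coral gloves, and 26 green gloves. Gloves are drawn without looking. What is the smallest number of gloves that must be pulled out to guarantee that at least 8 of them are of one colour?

63

By pigeonhole, the 11 colours are the holes; the gloves drawn are the pigeons.
To avoid 8 of any one colour, the worst case takes at most 7 of each colour, or every glove of a colour that has fewer than 7.
That gives 4 + 7 + 7 + 6 + 7 + 7 + 1 + 7 + 2 + 7 + 7 = 62 gloves with no colour reaching 8.
The next glove forces some colour to 8, so 62 + 1 = 63.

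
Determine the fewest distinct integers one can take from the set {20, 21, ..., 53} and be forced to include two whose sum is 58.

26

Group the elements by complementary pair {x, 58−x}: {20,38}, {21,37}, {22,36}, …, giving 9 two-element pairs, the single value 29 (it cannot pair with itself since the integers are distinct), and 15 integers whose partner 58−x falls outside [20,53].
By pigeonhole, treating each of those 25 groups as a pigeonhole, one can pick one integer per group — 25 integers — with no two summing to 58.
The 26th integer lands in an occupied pair, forcing a sum of 58.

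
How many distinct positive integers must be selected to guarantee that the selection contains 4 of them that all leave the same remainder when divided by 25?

By the pigeonhole principle, the 25 residue classes mod 25 are the pigeonholes.
With 75 integers one could put 3 in each residue class and have no class reach 4.
The 76th integer pushes some class to 4, so 25·3 + 1 = 76.

76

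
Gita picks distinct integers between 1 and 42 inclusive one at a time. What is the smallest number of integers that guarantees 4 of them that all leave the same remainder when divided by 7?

The 7 residue classes mod 7 are the pigeonholes.
With 21 integers one could put 3 in each residue class and have no class reach 4.
The 22nd integer pushes some class to 4, so 7·3 + 1 = 22.

22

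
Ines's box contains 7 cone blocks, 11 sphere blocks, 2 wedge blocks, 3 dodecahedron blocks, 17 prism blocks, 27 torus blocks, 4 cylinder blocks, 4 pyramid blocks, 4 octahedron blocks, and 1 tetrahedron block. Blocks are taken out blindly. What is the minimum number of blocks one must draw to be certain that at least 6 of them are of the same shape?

39

An adversary could hand out at most 5 blocks per shape (6 shapes run out sooner): 5 + 5 + 2 + 3 + 5 + 5 + 4 + 4 + 4 + 1 = 38 blocks and still no shape has 6.
By pigeonhole, one more block lands in a shape already at 5, so 39 draws are enough and 38 are not.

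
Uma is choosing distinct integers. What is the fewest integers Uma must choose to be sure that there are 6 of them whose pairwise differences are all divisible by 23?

116

Integers whose pairwise differences are multiples of 23 are exactly those sharing a remainder mod 23. The 23 residue classes mod 23 are the pigeonholes.
With 115 integers one could put 5 in each residue class and have no class reach 6.
The 116th integer pushes some class to 6, so 23·5 + 1 = 116.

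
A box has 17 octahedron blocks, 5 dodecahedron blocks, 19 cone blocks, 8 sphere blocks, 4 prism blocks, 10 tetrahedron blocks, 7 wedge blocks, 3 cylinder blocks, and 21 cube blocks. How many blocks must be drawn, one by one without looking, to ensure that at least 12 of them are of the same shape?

An adversary could hand out at most 11 blocks per shape (6 shapes run out sooner): 11 + 5 + 11 + 8 + 4 + 10 + 7 + 3 + 11 = 70 blocks and still no shape has 12.
One more block lands in a shape already at 11, so 71 draws are enough and 70 are not.

71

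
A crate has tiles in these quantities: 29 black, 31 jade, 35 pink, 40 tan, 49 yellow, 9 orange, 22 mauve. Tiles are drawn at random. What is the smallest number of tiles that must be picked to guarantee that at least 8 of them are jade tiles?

In the worst case for collecting jade tiles, every non-jade tile comes out first.
There are 29 + 35 + 40 + 49 + 9 + 22 = 184 non-jade tiles altogether.
After those, each further tile must be jade, so 184 + 8 = 192 draws guarantee 8 jade tiles.

192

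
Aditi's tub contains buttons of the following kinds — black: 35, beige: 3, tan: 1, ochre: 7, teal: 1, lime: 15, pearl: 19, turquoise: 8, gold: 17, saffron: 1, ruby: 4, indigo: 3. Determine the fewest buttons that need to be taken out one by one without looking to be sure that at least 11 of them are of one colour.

An adversary could hand out at most 10 buttons per colour (8 colours run out sooner): 10 + 3 + 1 + 7 + 1 + 10 + 10 + 8 + 10 + 1 + 4 + 3 = 68 buttons and still no colour has 11.
One more button lands in a colour already at 10, so 69 draws are enough and 68 are not.

69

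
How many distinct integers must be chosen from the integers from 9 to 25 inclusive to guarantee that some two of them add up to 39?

12

A set avoiding the sum 39 can contain at most one of each pair {x, 39−x}, plus the 5 elements whose complement lies outside the range.
The integers 9, …, 19 (11 of them) are such a set: any two sum to at least 9+10 = 19 and at most 18+19 = 37 < 39.
Any 12th integer completes one of the 6 pairs, so 12 choices force a sum of 39.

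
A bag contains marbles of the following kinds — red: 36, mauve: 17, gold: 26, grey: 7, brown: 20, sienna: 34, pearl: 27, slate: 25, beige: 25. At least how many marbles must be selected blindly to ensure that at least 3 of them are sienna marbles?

186

In the worst case for collecting sienna marbles, every non-sienna marble comes out first.
There are 36 + 17 + 26 + 7 + 20 + 27 + 25 + 25 = 183 non-sienna marbles altogether.
After those, each further marble must be sienna, so 183 + 3 = 186 draws guarantee 3 sienna marbles.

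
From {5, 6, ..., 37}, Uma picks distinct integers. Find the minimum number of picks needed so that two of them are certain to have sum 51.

A set avoiding the sum 51 can contain at most one of each pair {x, 51−x}, plus the 9 elements whose complement lies outside the range.
The integers 5, …, 25 (21 of them) are such a set: any two sum to at least 5+6 = 11 and at most 24+25 = 49 < 51.
Any 22nd integer completes one of the 12 pairs, so 22 choices force a sum of 51.

22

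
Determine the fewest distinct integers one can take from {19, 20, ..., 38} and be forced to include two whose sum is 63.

14

Two chosen integers sum to 63 exactly when both halves of some pair {x, 63−x} with 25 ≤ x ≤ 63−x ≤ 38 are chosen — 7 such pairs.
The remaining 6 elements (those with no distinct partner in range) can never complete a 63-sum, so the worst case takes all of them and one from each pair: 6 + 7 = 13.
Pigeonhole: the 14th integer has to be the second member of some pair, so 13 + 1 = 14.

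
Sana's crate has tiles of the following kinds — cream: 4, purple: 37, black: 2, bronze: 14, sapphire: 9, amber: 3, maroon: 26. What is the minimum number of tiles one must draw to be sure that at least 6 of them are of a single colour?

30

Put each drawn tile into a box by colour. The largest draw with every box below 6 takes min(count, 5) from each colour; colours with fewer than 5 contribute all they have.
Σ min(cᵢ, 5) = 4 + 5 + 2 + 5 + 5 + 3 + 5 = 29.
Draw number 29 + 1 = 30 must push one box to 6.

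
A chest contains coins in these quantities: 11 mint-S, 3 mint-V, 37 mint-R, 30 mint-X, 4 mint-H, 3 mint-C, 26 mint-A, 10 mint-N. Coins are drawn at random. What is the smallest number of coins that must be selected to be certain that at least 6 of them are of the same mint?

36

An adversary could hand out at most 5 coins per mint (mint-V, mint-H, mint-C run out sooner): 5 + 3 + 5 + 5 + 4 + 3 + 5 + 5 = 35 coins and still no mint has 6.
Pigeonhole: one more coin lands in a mint already at 5, so 36 draws are enough and 35 are not.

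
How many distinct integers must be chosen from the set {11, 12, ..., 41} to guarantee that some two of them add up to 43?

21

Two chosen integers sum to 43 exactly when both halves of some pair {x, 43−x} with 11 ≤ x ≤ 43−x ≤ 32 are chosen — 11 such pairs.
The remaining 9 elements (those with no distinct partner in range) can never complete a 43-sum, so the worst case takes all of them and one from each pair: 9 + 11 = 20.
The 21st integer has to be the second member of some pair, so 20 + 1 = 21.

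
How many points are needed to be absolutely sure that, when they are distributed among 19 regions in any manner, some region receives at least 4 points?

58

With 57 points one could put exactly 3 in each of the 19 regions, and no region would reach 4.
One more point must land in a region that already has 3, giving it 4.
So 19 × 3 + 1 = 58 points are required.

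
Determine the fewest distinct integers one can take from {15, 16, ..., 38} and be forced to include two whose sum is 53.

Two chosen integers sum to 53 exactly when both halves of some pair {x, 53−x} with 15 ≤ x ≤ 53−x ≤ 38 are chosen — 12 such pairs.
Every element belongs to one of those pairs, so the worst case picks one from each: 12 integers.
The 13th integer has to be the second member of some pair, so 12 + 1 = 13.

13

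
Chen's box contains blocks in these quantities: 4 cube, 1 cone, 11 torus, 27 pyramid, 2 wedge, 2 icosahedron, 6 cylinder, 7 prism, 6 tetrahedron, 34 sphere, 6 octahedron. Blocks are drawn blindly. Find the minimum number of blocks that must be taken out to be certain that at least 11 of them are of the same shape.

An adversary could hand out at most 10 blocks per shape (8 shapes run out sooner): 4 + 1 + 10 + 10 + 2 + 2 + 6 + 7 + 6 + 10 + 6 = 64 blocks and still no shape has 11.
One more block lands in a shape already at 10, so 65 draws are enough and 64 are not.

65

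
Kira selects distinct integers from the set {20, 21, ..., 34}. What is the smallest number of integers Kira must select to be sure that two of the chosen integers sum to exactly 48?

12

Two chosen integers sum to 48 exactly when both halves of some pair {x, 48−x} with 20 ≤ x ≤ 48−x ≤ 28 are chosen — 4 such pairs.
The remaining 7 elements (those with no distinct partner in range) can never complete a 48-sum, so the worst case takes all of them and one from each pair: 7 + 4 = 11.
By the pigeonhole principle, the 12th integer has to be the second member of some pair, so 11 + 1 = 12.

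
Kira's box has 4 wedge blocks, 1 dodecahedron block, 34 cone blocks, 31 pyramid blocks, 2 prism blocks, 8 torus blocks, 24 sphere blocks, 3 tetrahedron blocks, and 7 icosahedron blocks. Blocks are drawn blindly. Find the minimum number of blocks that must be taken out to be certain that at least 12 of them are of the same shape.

An adversary could hand out at most 11 blocks per shape (6 shapes run out sooner): 4 + 1 + 11 + 11 + 2 + 8 + 11 + 3 + 7 = 58 blocks and still no shape has 12.
By pigeonhole, one more block lands in a shape already at 11, so 59 draws are enough and 58 are not.

59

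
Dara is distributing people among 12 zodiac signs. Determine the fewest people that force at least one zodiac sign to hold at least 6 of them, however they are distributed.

61

With 60 people one could put exactly 5 in each of the 12 zodiac signs, and no zodiac sign would reach 6.
By the pigeonhole principle, one more person must land in a zodiac sign that already has 5, giving it 6.
So 12 × 5 + 1 = 61 people are required.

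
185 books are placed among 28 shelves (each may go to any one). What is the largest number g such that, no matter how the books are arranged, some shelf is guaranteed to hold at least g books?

Pigeonhole: the 28 shelves are the holes and the 185 books are the pigeons.
If every shelf held at most 6 books, the total would be at most 28 × 6 = 168, which is less than 185.
So some shelf holds at least ⌈185/28⌉ = 7 books.

7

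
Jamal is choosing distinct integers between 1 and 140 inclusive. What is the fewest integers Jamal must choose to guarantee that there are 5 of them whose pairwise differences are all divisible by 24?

Integers whose pairwise differences are multiples of 24 are exactly those sharing a remainder mod 24. The 24 residue classes mod 24 are the pigeonholes.
With 96 integers one could put 4 in each residue class and have no class reach 5.
The 97th integer pushes some class to 5, so 24·4 + 1 = 97.

97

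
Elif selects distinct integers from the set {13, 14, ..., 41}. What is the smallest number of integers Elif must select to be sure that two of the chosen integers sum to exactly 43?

21

A set avoiding the sum 43 can contain at most one of each pair {x, 43−x}, plus the 11 elements whose complement lies outside the range.
The integers 22, …, 41 (20 of them) are such a set: any two sum to at least 22+23 = 45 > 43.
By pigeonhole, any 21st integer completes one of the 9 pairs, so 21 choices force a sum of 43.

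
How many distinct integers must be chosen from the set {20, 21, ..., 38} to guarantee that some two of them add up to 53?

Group the elements by complementary pair {x, 53−x}: {20,33}, {21,32}, {22,31}, …, giving 7 two-element pairs and 5 integers whose partner 53−x falls outside [20,38].
By pigeonhole, treating each of those 12 groups as a pigeonhole, one can pick one integer per group — 12 integers — with no two summing to 53.
The 13th integer lands in an occupied pair, forcing a sum of 53.

13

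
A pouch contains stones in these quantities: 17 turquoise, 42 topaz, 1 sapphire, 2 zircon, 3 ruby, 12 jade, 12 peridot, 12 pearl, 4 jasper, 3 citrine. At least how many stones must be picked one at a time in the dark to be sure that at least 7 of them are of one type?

By pigeonhole, put each drawn stone into a box by type. The largest draw with every box below 7 takes min(count, 6) from each type; types with fewer than 6 contribute all they have.
Σ min(cᵢ, 6) = 6 + 6 + 1 + 2 + 3 + 6 + 6 + 6 + 4 + 3 = 43.
Draw number 43 + 1 = 44 must push one box to 7.

44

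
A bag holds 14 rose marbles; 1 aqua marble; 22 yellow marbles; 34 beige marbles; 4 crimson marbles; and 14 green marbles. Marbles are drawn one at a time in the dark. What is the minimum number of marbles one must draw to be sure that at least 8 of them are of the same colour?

Put each drawn marble into a box by colour. The largest draw with every box below 8 takes min(count, 7) from each colour; colours with fewer than 7 contribute all they have.
Σ min(cᵢ, 7) = 7 + 1 + 7 + 7 + 4 + 7 = 33.
Draw number 33 + 1 = 34 must push one box to 8.

34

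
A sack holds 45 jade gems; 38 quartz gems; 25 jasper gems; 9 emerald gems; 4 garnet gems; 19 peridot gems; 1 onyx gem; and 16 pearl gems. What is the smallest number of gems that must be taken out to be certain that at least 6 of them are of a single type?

36

By the pigeonhole principle, put each drawn gem into a box by type. The largest draw with every box below 6 takes min(count, 5) from each type; types with fewer than 5 contribute all they have.
Σ min(cᵢ, 5) = 5 + 5 + 5 + 5 + 4 + 5 + 1 + 5 = 35.
Draw number 35 + 1 = 36 must push one box to 6.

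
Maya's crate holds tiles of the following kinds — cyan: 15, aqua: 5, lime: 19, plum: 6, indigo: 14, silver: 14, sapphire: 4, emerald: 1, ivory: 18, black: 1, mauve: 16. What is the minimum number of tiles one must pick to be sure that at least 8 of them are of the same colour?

60

The 11 colours are the holes; the tiles drawn are the pigeons.
To avoid 8 of any one colour, the worst case takes at most 7 of each colour, or every tile of a colour that has fewer than 7.
That gives 7 + 5 + 7 + 6 + 7 + 7 + 4 + 1 + 7 + 1 + 7 = 59 tiles with no colour reaching 8.
The next tile forces some colour to 8, so 59 + 1 = 60.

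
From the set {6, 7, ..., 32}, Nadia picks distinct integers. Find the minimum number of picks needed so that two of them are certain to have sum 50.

A set avoiding the sum 50 can contain at most one of each pair {x, 50−x}, plus the 13 elements whose complement lies outside the range or equal to its own complement.
The integers 6, …, 25 (20 of them) are such a set: any two sum to at least 6+7 = 13 and at most 24+25 = 49 < 50.
By pigeonhole, any 21st integer completes one of the 7 pairs, so 21 choices force a sum of 50.

21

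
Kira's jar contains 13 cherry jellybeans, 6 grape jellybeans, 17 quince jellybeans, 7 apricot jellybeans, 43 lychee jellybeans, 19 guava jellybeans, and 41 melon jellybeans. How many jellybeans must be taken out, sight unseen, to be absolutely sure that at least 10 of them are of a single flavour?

By the pigeonhole principle, put each drawn jellybean into a box by flavour. The largest draw with every box below 10 takes min(count, 9) from each flavour; flavours with fewer than 9 contribute all they have.
Σ min(cᵢ, 9) = 9 + 6 + 9 + 7 + 9 + 9 + 9 = 58.
Draw number 58 + 1 = 59 must push one box to 10.

59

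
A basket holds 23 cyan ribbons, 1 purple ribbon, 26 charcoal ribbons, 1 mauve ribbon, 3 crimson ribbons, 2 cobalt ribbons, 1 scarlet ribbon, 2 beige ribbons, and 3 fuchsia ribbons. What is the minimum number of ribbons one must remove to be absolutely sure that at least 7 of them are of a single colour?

26

Put each drawn ribbon into a box by colour. The largest draw with every box below 7 takes min(count, 6) from each colour; colours with fewer than 6 contribute all they have.
Σ min(cᵢ, 6) = 6 + 1 + 6 + 1 + 3 + 2 + 1 + 2 + 3 = 25.
Draw number 25 + 1 = 26 must push one box to 7.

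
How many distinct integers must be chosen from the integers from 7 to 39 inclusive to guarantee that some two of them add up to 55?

22

Two chosen integers sum to 55 exactly when both halves of some pair {x, 55−x} with 16 ≤ x ≤ 55−x ≤ 39 are chosen — 12 such pairs.
The remaining 9 elements (those with no distinct partner in range) can never complete a 55-sum, so the worst case takes all of them and one from each pair: 9 + 12 = 21.
The 22nd integer has to be the second member of some pair, so 21 + 1 = 22.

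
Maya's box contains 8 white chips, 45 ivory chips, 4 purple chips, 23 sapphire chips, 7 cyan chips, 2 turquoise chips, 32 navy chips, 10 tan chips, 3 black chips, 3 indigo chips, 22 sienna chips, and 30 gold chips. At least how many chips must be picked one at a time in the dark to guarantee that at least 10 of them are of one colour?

By the pigeonhole principle, the 12 colours are the holes; the chips drawn are the pigeons.
To avoid 10 of any one colour, the worst case takes at most 9 of each colour, or every chip of a colour that has fewer than 9.
That gives 8 + 9 + 4 + 9 + 7 + 2 + 9 + 9 + 3 + 3 + 9 + 9 = 81 chips with no colour reaching 10.
The next chip forces some colour to 10, so 81 + 1 = 82.

82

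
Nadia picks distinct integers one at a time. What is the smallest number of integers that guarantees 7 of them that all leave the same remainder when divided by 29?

By pigeonhole, the 29 residue classes mod 29 are the pigeonholes.
With 174 integers one could put 6 in each residue class and have no class reach 7.
The 175th integer pushes some class to 7, so 29·6 + 1 = 175.

175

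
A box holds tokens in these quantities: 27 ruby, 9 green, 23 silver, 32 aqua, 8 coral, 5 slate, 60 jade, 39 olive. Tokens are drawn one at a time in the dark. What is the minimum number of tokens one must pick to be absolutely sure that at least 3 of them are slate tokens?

201

In the worst case for collecting slate tokens, every non-slate token comes out first.
There are 27 + 9 + 23 + 32 + 8 + 60 + 39 = 198 non-slate tokens altogether.
After those, each further token must be slate, so 198 + 3 = 201 draws guarantee 3 slate tokens.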